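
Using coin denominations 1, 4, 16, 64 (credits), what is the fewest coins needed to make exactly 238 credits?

238 − 3×64→46 − 2×16→14 − 3×4→2 − 2×1→0
Total coins = 3 + 2 + 3 + 2 = 10

10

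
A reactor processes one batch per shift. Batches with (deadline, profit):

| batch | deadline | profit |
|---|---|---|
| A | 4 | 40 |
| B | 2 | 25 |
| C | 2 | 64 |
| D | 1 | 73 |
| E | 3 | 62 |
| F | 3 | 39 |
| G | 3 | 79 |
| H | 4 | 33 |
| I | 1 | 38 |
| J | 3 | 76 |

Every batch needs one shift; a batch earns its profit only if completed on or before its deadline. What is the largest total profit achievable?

268

Take jobs in profit order; each goes to the latest open slot no later than its deadline.
By profit: G(d3,79), J(d3,76), D(d1,73), C(d2,64), E(d3,62), A(d4,40), F(d3,39), I(d1,38), H(d4,33), B(d2,25)
G→slot 3; J→slot 2; D→slot 1; C skipped; E skipped; A→slot 4; F skipped; I skipped; H skipped; B skipped.
Profit = 73 + 76 + 79 + 40 = 268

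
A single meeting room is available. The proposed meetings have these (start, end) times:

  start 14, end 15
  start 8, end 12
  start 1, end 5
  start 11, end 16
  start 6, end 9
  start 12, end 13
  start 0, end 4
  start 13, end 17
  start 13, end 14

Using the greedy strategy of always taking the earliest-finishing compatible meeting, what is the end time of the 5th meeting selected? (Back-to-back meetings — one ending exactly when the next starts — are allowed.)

Order by finish time; keep every interval that doesn't clash with the previous kept one.
By end time: (0,4), (1,5), (6,9), (8,12), (12,13), (13,14), (14,15), (11,16), (13,17).
Pick (0,4); next start ≥ 4 → (6,9); next start ≥ 9 → (12,13); next start ≥ 13 → (13,14); next start ≥ 14 → (14,15).
Selected: (0,4) (6,9) (12,13) (13,14) (14,15)

15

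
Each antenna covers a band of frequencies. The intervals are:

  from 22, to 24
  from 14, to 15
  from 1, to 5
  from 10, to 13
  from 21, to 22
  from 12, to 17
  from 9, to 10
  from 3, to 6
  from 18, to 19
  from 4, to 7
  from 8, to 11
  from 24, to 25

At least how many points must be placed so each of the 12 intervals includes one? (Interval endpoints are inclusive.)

6

Sorted: [1,5] [3,6] [4,7] [9,10] [8,11] [10,13] [14,15] [12,17] [18,19] [21,22] [22,24] [24,25]
{[1,5],[3,6],[4,7]} hit by 5; {[9,10],[8,11],[10,13]} hit by 10; {[14,15],[12,17]} hit by 15; {[18,19]} hit by 19; {[21,22],[22,24]} hit by 22; {[24,25]} hit by 25.
Points: 5, 10, 15, 19, 22, 25 (6 total).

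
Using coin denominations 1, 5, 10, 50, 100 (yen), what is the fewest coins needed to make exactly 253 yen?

6

Greedy: take as many of the largest coin as possible, then repeat with the remainder.
253 − 2×100→53 − 1×50→3 − 3×1→0
Total coins = 2 + 1 + 3 = 6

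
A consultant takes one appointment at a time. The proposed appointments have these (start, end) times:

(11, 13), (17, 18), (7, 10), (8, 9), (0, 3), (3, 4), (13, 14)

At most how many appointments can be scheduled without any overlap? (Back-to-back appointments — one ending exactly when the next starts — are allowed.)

Greedy by earliest finish: after sorting by end time, pick each interval compatible with the last pick.
By end time: (0,3), (3,4), (8,9), (7,10), (11,13), (13,14), (17,18).
Pick (0,3); next start ≥ 3 → (3,4); next start ≥ 4 → (8,9); next start ≥ 9 → (11,13); next start ≥ 13 → (13,14); next start ≥ 14 → (17,18).
Selected 6 appointments.

6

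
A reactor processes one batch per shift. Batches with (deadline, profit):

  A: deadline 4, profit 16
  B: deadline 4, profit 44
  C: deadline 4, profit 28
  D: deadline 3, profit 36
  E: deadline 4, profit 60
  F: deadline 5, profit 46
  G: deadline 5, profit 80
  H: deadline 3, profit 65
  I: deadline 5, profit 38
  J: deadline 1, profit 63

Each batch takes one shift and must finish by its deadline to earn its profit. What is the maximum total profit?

314

By profit: G(d5,80), H(d3,65), J(d1,63), E(d4,60), F(d5,46), B(d4,44), I(d5,38), D(d3,36), C(d4,28), A(d4,16)
G→slot 5; H→slot 3; J→slot 1; E→slot 4; F→slot 2; B skipped; I skipped; D skipped; C skipped; A skipped.
Profit = 63 + 46 + 65 + 60 + 80 = 314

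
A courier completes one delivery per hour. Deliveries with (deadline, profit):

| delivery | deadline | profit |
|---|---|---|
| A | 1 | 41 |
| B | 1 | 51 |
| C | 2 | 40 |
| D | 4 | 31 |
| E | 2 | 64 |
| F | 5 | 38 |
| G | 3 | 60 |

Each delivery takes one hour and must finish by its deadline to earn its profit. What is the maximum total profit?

Take jobs in profit order; each goes to the latest open slot no later than its deadline.
By profit: E(d2,64), G(d3,60), B(d1,51), A(d1,41), C(d2,40), F(d5,38), D(d4,31)
E→slot 2; G→slot 3; B→slot 1; A skipped; C skipped; F→slot 5; D→slot 4.
Profit = 51 + 64 + 60 + 31 + 38 = 244

244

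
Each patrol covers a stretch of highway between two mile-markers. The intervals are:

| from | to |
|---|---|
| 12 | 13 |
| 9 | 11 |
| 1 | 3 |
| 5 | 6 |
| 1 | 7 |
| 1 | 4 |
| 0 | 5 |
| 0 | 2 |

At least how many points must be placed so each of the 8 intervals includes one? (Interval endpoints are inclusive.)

Sort by right endpoint; whenever an interval is uncovered, place a point at its right end.
Sorted: [0,2] [1,3] [1,4] [0,5] [5,6] [1,7] [9,11] [12,13]
{[0,2],[1,3],[1,4],[0,5]} hit by 2; {[5,6],[1,7]} hit by 6; {[9,11]} hit by 11; {[12,13]} hit by 13.
Points: 2, 6, 11, 13 (4 total).

4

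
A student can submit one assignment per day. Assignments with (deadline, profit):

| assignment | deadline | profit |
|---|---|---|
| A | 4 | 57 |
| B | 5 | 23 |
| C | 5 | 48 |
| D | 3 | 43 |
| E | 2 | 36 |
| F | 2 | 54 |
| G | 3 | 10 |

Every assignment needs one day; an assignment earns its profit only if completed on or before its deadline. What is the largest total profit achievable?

238

Take jobs in profit order; each goes to the latest open slot no later than its deadline.
Profit order: A=57 F=54 C=48 D=43 E=36 B=23 G=10
Assign: A→slot 4, F→slot 2, C→slot 5, D→slot 3, E→slot 1, B skipped, G skipped.
Slots: [1:E] [2:F] [3:D] [4:A] [5:C]
Profit = 36 + 54 + 43 + 57 + 48 = 238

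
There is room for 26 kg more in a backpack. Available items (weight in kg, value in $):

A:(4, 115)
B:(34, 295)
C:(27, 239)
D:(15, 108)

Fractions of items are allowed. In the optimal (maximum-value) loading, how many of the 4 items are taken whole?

1

Order: A (115/4=28.75) > C (239/27=8.85) > B (295/34=8.68) > D (108/15=7.20)
Fill: take A (4 @ 115) → take 22/27 of C → 194.74; 26/26 used.
1 item(s) taken whole; one partial (take 22/27 of C).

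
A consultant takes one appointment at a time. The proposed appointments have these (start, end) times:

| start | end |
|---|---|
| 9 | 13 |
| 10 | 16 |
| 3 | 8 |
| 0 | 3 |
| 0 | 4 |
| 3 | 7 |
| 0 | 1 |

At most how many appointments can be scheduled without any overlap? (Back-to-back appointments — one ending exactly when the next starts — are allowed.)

3

Sorted by end: (0,1)  (0,3)  (0,4)  (3,7)  (3,8)  (9,13)  (10,16)
take (0,1); take (3,7); skip (3,8); take (9,13).
Selected 3 appointments.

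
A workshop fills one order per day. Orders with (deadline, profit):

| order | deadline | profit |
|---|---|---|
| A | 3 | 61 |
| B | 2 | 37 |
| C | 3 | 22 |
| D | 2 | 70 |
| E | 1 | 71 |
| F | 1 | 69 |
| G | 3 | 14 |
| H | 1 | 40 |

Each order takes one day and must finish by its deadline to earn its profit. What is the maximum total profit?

202

Sort by profit descending; place each in the latest free slot ≤ its deadline.
Profit order: E=71 D=70 F=69 A=61 H=40 B=37 C=22 G=14
Assign: E→slot 1, D→slot 2, F skipped, A→slot 3, H skipped, B skipped, C skipped, G skipped.
Slots: [1:E] [2:D] [3:A]
Profit = 71 + 70 + 61 = 202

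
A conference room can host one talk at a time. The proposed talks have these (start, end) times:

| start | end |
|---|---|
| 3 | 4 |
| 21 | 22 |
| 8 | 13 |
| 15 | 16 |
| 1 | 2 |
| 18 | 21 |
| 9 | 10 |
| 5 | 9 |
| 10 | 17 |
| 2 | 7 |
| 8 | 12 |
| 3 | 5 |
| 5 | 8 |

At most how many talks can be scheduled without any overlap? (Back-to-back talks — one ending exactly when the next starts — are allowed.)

Sorted by end: (1,2)  (3,4)  (3,5)  (2,7)  (5,8)  (5,9)  (9,10)  (8,12)  (8,13)  (15,16)  (10,17)  (18,21)  (21,22)
take (1,2); take (3,4); skip (3,5); take (5,8); skip (5,9); take (9,10); skip (8,12); take (15,16); take (18,21); take (21,22).
Selected 7 talks.

7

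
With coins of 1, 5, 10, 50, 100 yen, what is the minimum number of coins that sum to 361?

6

Use the largest denomination that fits, subtract, and repeat.
361 = 3×100 + 1×50 + 1×10 + 1×1
Total coins = 3 + 1 + 1 + 1 = 6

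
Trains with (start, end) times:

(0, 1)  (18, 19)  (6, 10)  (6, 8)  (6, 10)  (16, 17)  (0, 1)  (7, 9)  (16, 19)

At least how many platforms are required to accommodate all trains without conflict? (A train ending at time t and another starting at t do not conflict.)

4

starts: [0, 0, 6, 6, 6, 7, 16, 16, 18]
ends:   [1, 1, 8, 9, 10, 10, 17, 19, 19]
s0→1 s0→2 e1→1 e1→0 s6→1 s6→2 s6→3 s7→4  — peak 4.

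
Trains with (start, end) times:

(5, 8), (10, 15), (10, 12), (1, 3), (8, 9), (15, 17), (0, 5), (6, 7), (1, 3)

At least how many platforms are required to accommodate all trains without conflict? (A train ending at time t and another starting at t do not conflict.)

3

Count concurrent intervals with a sweep; the peak is the room count.
Events (time:±→running): 0:+→1 1:+→2 1:+→3 … peak 3.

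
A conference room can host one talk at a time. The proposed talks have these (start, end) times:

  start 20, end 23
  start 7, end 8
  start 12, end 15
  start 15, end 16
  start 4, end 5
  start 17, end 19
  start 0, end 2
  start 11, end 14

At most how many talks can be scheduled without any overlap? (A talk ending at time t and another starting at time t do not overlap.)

7

Order by finish time; keep every interval that doesn't clash with the previous kept one.
By end time: (0,2), (4,5), (7,8), (11,14), (12,15), (15,16), (17,19), (20,23).
Pick (0,2); next start ≥ 2 → (4,5); next start ≥ 5 → (7,8); next start ≥ 8 → (11,14); next start ≥ 14 → (15,16); next start ≥ 16 → (17,19); next start ≥ 19 → (20,23).
Selected 7 talks.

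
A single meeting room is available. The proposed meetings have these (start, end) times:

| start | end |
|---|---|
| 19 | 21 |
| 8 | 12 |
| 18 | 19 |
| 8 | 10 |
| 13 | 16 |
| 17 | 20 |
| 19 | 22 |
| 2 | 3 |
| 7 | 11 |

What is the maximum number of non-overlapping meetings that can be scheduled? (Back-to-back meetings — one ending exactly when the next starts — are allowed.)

5

By end time: (2,3), (8,10), (7,11), (8,12), (13,16), (18,19), (17,20), (19,21), (19,22).
Pick (2,3); next start ≥ 3 → (8,10); next start ≥ 10 → (13,16); next start ≥ 16 → (18,19); next start ≥ 19 → (19,21).
Selected 5 meetings.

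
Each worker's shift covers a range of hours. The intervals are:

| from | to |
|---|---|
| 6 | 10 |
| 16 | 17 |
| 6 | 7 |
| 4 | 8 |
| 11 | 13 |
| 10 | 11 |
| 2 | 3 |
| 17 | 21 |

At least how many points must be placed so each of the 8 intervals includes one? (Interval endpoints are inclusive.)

4

By right end: [2,3]  [6,7]  [4,8]  [6,10]  [10,11]  [11,13]  [16,17]  [17,21]
[2,3] uncovered → point at 3; [6,7] uncovered → point at 7; [10,11] uncovered → point at 11; [16,17] uncovered → point at 17.
Points: 3, 7, 11, 17 (4 total).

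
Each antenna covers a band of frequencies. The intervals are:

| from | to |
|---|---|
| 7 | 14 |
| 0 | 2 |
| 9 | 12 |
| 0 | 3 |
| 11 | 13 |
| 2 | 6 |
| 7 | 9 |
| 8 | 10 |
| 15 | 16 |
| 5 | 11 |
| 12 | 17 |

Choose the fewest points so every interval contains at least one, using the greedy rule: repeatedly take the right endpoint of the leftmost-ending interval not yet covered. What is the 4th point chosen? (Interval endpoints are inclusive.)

16

By right end: [0,2]  [0,3]  [2,6]  [7,9]  [8,10]  [5,11]  [9,12]  [11,13]  [7,14]  [15,16]  [12,17]
[0,2] uncovered → point at 2; [7,9] uncovered → point at 9; [11,13] uncovered → point at 13; [15,16] uncovered → point at 16.
Points: 2, 9, 13, 16 (4 total).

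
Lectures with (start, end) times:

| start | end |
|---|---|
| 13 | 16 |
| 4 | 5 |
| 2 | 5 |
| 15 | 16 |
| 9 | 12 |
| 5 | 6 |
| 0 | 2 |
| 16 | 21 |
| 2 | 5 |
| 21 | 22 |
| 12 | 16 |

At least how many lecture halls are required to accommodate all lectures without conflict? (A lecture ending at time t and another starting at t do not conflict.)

The answer is the maximum number of intervals overlapping at any instant.
starts: [0, 2, 2, 4, 5, 9, 12, 13, 15, 16, 21]
ends:   [2, 5, 5, 5, 6, 12, 16, 16, 16, 21, 22]
s0→1 e2→0 s2→1 s2→2 s4→3  — peak 3.

3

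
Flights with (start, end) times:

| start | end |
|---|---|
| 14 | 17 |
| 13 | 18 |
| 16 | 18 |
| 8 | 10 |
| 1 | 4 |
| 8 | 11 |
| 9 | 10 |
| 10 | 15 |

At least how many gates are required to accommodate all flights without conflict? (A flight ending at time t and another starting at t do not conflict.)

3

starts: [1, 8, 8, 9, 10, 13, 14, 16]
ends:   [4, 10, 10, 11, 15, 17, 18, 18]
s1→1 e4→0 s8→1 s8→2 s9→3  — peak 3.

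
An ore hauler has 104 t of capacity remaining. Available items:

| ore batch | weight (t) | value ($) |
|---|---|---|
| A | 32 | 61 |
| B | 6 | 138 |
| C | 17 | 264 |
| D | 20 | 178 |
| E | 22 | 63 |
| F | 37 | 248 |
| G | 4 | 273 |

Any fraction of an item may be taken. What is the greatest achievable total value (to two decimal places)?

1158.27

Sort by value per unit weight and fill in that order.
Order: G (273/4=68.25) > B (138/6=23.00) > C (264/17=15.53) > D (178/20=8.90) > F (248/37=6.70) > E (63/22=2.86) > A (61/32=1.91)
Fill: take G (4 @ 273) → take B (6 @ 138) → take C (17 @ 264) → take D (20 @ 178) → take F (37 @ 248) → take 20/22 of E → 57.27; 104/104 used.
Total value = 1158.27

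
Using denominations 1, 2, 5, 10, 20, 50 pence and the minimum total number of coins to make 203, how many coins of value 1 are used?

Use the largest denomination that fits, subtract, and repeat.
203 = 4×50 + 1×2 + 1×1
Count of 1: 1

1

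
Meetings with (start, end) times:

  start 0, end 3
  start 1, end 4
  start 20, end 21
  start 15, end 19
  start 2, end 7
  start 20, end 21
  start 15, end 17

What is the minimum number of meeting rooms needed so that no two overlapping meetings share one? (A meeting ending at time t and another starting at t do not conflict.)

The answer is the maximum number of intervals overlapping at any instant.
Events (time:±→running): 0:+→1 1:+→2 2:+→3 … peak 3.

3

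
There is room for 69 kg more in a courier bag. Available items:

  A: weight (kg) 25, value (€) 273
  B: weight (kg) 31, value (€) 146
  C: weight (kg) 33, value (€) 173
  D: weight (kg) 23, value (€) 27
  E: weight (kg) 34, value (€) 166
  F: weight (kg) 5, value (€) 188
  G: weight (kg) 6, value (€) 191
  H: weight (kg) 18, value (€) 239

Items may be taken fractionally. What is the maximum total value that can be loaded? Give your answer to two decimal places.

969.64

Ratios (sorted): F 37.60, G 31.83, H 13.28, A 10.92, C 5.24, E 4.88, B 4.71, D 1.17
take F (5 @ 188); take G (6 @ 191); take H (18 @ 239); take A (25 @ 273); take 15/33 of C → 78.64. Capacity used 69/69.
Total value = 969.64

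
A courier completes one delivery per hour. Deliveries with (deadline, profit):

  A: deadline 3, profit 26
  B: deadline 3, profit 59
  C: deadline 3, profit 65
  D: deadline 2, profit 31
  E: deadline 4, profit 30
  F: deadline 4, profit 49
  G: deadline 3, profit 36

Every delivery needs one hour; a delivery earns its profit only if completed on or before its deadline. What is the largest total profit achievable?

209

By profit: C(d3,65), B(d3,59), F(d4,49), G(d3,36), D(d2,31), E(d4,30), A(d3,26)
C→slot 3; B→slot 2; F→slot 4; G→slot 1; D skipped; E skipped; A skipped.
Profit = 36 + 59 + 65 + 49 = 209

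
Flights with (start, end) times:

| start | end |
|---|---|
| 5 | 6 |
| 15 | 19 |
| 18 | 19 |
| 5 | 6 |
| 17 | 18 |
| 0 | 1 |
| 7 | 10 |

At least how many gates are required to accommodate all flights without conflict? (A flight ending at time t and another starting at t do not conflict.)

2

starts: [0, 5, 5, 7, 15, 17, 18]
ends:   [1, 6, 6, 10, 18, 19, 19]
s0→1 e1→0 s5→1 s5→2  — peak 2.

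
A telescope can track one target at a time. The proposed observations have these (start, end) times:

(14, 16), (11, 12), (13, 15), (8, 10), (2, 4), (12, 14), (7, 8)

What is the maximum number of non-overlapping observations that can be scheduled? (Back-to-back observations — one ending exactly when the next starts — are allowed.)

6

Order by finish time; keep every interval that doesn't clash with the previous kept one.
Sorted by end: (2,4)  (7,8)  (8,10)  (11,12)  (12,14)  (13,15)  (14,16)
take (2,4); take (7,8); take (8,10); take (11,12); take (12,14); take (14,16).
Selected 6 observations.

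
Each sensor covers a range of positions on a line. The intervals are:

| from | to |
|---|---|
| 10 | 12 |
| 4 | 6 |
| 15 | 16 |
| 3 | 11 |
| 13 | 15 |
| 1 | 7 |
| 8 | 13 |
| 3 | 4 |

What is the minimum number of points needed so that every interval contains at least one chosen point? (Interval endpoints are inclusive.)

3

By right end: [3,4]  [4,6]  [1,7]  [3,11]  [10,12]  [8,13]  [13,15]  [15,16]
[3,4] uncovered → point at 4; [10,12] uncovered → point at 12; [13,15] uncovered → point at 15.
Points: 4, 12, 15 (3 total).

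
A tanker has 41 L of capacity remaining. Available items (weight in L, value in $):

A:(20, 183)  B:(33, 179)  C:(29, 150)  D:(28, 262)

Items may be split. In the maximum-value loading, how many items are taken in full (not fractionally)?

1

Order: D (262/28=9.36) > A (183/20=9.15) > B (179/33=5.42) > C (150/29=5.17)
Fill: take D (28 @ 262) → take 13/20 of A → 118.95; 41/41 used.
1 item(s) taken whole; one partial (take 13/20 of A).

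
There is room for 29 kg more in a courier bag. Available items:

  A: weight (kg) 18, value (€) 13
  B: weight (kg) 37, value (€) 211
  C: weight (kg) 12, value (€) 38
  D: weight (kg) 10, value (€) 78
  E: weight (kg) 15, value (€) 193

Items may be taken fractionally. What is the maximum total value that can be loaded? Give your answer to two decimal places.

Order: E (193/15=12.87) > D (78/10=7.80) > B (211/37=5.70) > C (38/12=3.17) > A (13/18=0.72)
Fill: take E (15 @ 193) → take D (10 @ 78) → take 4/37 of B → 22.81; 29/29 used.
Total value = 293.81

293.81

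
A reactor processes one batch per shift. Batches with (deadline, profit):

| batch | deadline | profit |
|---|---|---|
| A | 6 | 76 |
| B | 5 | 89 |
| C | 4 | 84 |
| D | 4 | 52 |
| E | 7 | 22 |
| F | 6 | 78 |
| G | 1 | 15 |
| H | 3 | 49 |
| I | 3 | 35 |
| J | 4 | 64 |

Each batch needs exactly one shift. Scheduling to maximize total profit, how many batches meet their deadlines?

7

Profit order: B=89 C=84 F=78 A=76 J=64 D=52 H=49 I=35 E=22 G=15
Assign: B→slot 5, C→slot 4, F→slot 6, A→slot 3, J→slot 2, D→slot 1, H skipped, I skipped, E→slot 7, G skipped.
Slots: [1:D] [2:J] [3:A] [4:C] [5:B] [6:F] [7:E]
7 of 10 scheduled.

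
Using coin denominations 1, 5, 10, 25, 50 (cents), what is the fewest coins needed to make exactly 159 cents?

8

159 = 3×50 + 1×5 + 4×1
Total coins = 3 + 1 + 4 = 8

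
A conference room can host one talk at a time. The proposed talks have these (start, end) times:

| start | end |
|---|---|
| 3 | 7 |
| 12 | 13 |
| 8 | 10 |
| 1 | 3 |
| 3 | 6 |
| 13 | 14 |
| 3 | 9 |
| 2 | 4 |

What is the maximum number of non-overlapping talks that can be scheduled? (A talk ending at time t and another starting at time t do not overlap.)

Sort by end time and greedily take each interval whose start is ≥ the last chosen end.
Sorted by end: (1,3)  (2,4)  (3,6)  (3,7)  (3,9)  (8,10)  (12,13)  (13,14)
take (1,3); take (3,6); skip (3,7); take (8,10); take (12,13); take (13,14).
Selected 5 talks.

5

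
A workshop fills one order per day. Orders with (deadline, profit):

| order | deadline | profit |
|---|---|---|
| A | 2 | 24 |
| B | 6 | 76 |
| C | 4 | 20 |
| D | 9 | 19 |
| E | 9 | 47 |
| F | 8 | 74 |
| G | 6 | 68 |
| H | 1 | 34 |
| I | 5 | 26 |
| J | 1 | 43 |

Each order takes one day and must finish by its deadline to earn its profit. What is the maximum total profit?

By profit: B(d6,76), F(d8,74), G(d6,68), E(d9,47), J(d1,43), H(d1,34), I(d5,26), A(d2,24), C(d4,20), D(d9,19)
B→slot 6; F→slot 8; G→slot 5; E→slot 9; J→slot 1; H skipped; I→slot 4; A→slot 2; C→slot 3; D→slot 7.
Profit = 43 + 24 + 20 + 26 + 68 + 76 + 19 + 74 + 47 = 397

397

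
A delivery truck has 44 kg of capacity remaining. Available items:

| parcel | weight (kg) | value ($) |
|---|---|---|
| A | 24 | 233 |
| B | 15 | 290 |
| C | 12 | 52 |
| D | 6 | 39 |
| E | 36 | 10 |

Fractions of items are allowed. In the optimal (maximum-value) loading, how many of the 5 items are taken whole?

Sort by value per unit weight and fill in that order.
Order: B (290/15=19.33) > A (233/24=9.71) > D (39/6=6.50) > C (52/12=4.33) > E (10/36=0.28)
Fill: take B (15 @ 290) → take A (24 @ 233) → take 5/6 of D → 32.50; 44/44 used.
2 item(s) taken whole; one partial (take 5/6 of D).

2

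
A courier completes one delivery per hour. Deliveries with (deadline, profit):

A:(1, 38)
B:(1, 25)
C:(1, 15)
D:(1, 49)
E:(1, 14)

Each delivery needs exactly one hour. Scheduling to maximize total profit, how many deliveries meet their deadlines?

Profit order: D=49 A=38 B=25 C=15 E=14
Assign: D→slot 1, A skipped, B skipped, C skipped, E skipped.
Slots: [1:D]
1 of 5 scheduled.

1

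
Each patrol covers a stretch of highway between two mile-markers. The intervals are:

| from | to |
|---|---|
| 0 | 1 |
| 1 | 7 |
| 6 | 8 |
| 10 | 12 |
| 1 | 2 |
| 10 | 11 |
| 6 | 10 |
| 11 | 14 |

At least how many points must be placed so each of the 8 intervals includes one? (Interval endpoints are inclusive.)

3

Process intervals by earliest right end; each time one isn't hit yet, stab at its right endpoint.
Sorted: [0,1] [1,2] [1,7] [6,8] [6,10] [10,11] [10,12] [11,14]
{[0,1],[1,2],[1,7]} hit by 1; {[6,8],[6,10]} hit by 8; {[10,11],[10,12],[11,14]} hit by 11.
Points: 1, 8, 11 (3 total).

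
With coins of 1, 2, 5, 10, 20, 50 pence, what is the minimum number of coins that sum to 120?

120 − 2×50→20 − 1×20→0
Total coins = 2 + 1 = 3

3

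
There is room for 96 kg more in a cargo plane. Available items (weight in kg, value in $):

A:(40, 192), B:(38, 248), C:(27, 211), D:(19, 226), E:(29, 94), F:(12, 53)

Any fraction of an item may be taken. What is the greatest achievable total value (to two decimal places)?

742.60

Order: D (226/19=11.89) > C (211/27=7.81) > B (248/38=6.53) > A (192/40=4.80) > F (53/12=4.42) > E (94/29=3.24)
Fill: take D (19 @ 226) → take C (27 @ 211) → take B (38 @ 248) → take 12/40 of A → 57.60; 96/96 used.
Total value = 742.60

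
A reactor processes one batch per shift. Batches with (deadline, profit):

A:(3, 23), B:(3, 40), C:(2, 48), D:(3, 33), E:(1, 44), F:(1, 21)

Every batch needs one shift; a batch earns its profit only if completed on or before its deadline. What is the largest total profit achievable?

Take jobs in profit order; each goes to the latest open slot no later than its deadline.
Profit order: C=48 E=44 B=40 D=33 A=23 F=21
Assign: C→slot 2, E→slot 1, B→slot 3, D skipped, A skipped, F skipped.
Slots: [1:E] [2:C] [3:B]
Profit = 44 + 48 + 40 = 132

132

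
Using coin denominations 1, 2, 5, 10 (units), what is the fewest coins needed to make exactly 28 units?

28 − 2×10→8 − 1×5→3 − 1×2→1 − 1×1→0
Total coins = 2 + 1 + 1 + 1 = 5

5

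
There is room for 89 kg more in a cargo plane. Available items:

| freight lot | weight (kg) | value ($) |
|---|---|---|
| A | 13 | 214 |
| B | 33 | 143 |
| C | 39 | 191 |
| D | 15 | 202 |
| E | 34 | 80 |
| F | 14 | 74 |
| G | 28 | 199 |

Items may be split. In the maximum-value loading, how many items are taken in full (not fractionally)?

Ratios (sorted): A 16.46, D 13.47, G 7.11, F 5.29, C 4.90, B 4.33, E 2.35
take A (13 @ 214); take D (15 @ 202); take G (28 @ 199); take F (14 @ 74); take 19/39 of C → 93.05. Capacity used 89/89.
4 item(s) taken whole; one partial (take 19/39 of C).

4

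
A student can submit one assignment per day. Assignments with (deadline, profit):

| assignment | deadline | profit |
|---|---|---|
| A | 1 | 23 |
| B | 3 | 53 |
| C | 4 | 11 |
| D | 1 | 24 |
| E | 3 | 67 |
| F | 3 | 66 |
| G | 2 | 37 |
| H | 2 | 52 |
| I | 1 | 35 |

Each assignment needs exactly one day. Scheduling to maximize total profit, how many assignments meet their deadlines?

4

Take jobs in profit order; each goes to the latest open slot no later than its deadline.
Profit order: E=67 F=66 B=53 H=52 G=37 I=35 D=24 A=23 C=11
Assign: E→slot 3, F→slot 2, B→slot 1, H skipped, G skipped, I skipped, D skipped, A skipped, C→slot 4.
Slots: [1:B] [2:F] [3:E] [4:C]
4 of 9 scheduled.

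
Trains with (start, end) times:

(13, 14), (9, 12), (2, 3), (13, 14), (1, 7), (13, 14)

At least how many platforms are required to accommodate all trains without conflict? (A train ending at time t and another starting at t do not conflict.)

starts: [1, 2, 9, 13, 13, 13]
ends:   [3, 7, 12, 14, 14, 14]
s1→1 s2→2 e3→1 e7→0 s9→1 e12→0 s13→1 s13→2 s13→3  — peak 3.

3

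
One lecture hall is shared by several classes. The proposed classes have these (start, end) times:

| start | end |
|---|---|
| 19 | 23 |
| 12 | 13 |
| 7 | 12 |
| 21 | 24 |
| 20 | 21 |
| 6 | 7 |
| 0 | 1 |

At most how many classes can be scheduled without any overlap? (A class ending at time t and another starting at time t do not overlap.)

6

Sorted by end: (0,1)  (6,7)  (7,12)  (12,13)  (20,21)  (19,23)  (21,24)
take (0,1); take (6,7); take (7,12); take (12,13); take (20,21); take (21,24).
Selected 6 classes.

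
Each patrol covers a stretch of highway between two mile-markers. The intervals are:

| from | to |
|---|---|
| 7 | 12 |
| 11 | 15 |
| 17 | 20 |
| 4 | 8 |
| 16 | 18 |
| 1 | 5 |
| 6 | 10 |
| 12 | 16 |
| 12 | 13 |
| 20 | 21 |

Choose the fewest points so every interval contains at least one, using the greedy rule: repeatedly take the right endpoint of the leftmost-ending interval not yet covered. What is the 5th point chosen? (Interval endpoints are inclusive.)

21

Sort by right endpoint; whenever an interval is uncovered, place a point at its right end.
By right end: [1,5]  [4,8]  [6,10]  [7,12]  [12,13]  [11,15]  [12,16]  [16,18]  [17,20]  [20,21]
[1,5] uncovered → point at 5; [6,10] uncovered → point at 10; [12,13] uncovered → point at 13; [16,18] uncovered → point at 18; [20,21] uncovered → point at 21.
Points: 5, 10, 13, 18, 21 (5 total).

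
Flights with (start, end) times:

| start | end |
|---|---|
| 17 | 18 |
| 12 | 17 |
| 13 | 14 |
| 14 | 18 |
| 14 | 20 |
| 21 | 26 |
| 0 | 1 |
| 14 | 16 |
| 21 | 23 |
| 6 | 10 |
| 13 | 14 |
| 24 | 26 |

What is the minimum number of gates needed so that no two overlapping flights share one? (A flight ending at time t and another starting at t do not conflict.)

The answer is the maximum number of intervals overlapping at any instant.
starts: [0, 6, 12, 13, 13, 14, 14, 14, 17, 21, 21, 24]
ends:   [1, 10, 14, 14, 16, 17, 18, 18, 20, 23, 26, 26]
s0→1 e1→0 s6→1 e10→0 s12→1 s13→2 s13→3 e14→2 e14→1 s14→2 s14→3 s14→4  — peak 4.

4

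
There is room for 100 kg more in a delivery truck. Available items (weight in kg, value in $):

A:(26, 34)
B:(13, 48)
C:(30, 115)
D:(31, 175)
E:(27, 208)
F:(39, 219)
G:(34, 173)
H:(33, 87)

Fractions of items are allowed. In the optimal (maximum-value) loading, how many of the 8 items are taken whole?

Greedy by value/weight ratio, highest first.
Order: E (208/27=7.70) > D (175/31=5.65) > F (219/39=5.62) > G (173/34=5.09) > C (115/30=3.83) > B (48/13=3.69) > H (87/33=2.64) > A (34/26=1.31)
Fill: take E (27 @ 208) → take D (31 @ 175) → take F (39 @ 219) → take 3/34 of G → 15.26; 100/100 used.
3 item(s) taken whole; one partial (take 3/34 of G).

3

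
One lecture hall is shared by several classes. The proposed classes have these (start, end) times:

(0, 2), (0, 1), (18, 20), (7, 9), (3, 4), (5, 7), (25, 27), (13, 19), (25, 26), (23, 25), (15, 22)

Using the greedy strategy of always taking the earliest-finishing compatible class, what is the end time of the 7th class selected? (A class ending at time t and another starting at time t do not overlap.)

26

By end time: (0,1), (0,2), (3,4), (5,7), (7,9), (13,19), (18,20), (15,22), (23,25), (25,26), (25,27).
Pick (0,1); next start ≥ 1 → (3,4); next start ≥ 4 → (5,7); next start ≥ 7 → (7,9); next start ≥ 9 → (13,19); next start ≥ 19 → (23,25); next start ≥ 25 → (25,26).
Selected: (0,1) (3,4) (5,7) (7,9) (13,19) (23,25) (25,26)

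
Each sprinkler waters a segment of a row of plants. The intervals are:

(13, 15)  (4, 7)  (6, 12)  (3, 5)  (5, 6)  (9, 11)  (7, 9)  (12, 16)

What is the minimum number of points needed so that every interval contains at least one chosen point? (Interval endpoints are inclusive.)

Sort by right endpoint; whenever an interval is uncovered, place a point at its right end.
Sorted: [3,5] [5,6] [4,7] [7,9] [9,11] [6,12] [13,15] [12,16]
{[3,5],[5,6],[4,7]} hit by 5; {[7,9],[9,11],[6,12]} hit by 9; {[13,15],[12,16]} hit by 15.
Points: 5, 9, 15 (3 total).

3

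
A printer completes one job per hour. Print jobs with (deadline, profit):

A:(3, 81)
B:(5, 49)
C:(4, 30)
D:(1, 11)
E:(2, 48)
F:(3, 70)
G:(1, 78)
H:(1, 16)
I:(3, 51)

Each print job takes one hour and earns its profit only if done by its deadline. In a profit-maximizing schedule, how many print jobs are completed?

By profit: A(d3,81), G(d1,78), F(d3,70), I(d3,51), B(d5,49), E(d2,48), C(d4,30), H(d1,16), D(d1,11)
A→slot 3; G→slot 1; F→slot 2; I skipped; B→slot 5; E skipped; C→slot 4; H skipped; D skipped.
5 of 9 scheduled.

5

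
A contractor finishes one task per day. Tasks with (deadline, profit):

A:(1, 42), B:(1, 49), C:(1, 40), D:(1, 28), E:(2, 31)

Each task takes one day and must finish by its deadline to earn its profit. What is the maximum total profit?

80

By profit: B(d1,49), A(d1,42), C(d1,40), E(d2,31), D(d1,28)
B→slot 1; A skipped; C skipped; E→slot 2; D skipped.
Profit = 49 + 31 = 80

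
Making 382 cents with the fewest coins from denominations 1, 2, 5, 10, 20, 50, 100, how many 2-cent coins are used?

Use the largest denomination that fits, subtract, and repeat.
382 = 3×100 + 1×50 + 1×20 + 1×10 + 1×2
Count of 2: 1

1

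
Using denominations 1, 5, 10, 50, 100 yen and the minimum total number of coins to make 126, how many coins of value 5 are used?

Use the largest denomination that fits, subtract, and repeat.
126 = 1×100 + 2×10 + 1×5 + 1×1
Count of 5: 1

1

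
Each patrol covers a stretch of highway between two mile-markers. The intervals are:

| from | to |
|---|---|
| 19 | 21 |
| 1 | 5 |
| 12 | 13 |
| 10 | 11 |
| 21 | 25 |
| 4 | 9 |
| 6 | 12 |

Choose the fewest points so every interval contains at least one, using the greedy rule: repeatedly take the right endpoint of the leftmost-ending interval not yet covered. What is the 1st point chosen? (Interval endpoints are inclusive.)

Process intervals by earliest right end; each time one isn't hit yet, stab at its right endpoint.
By right end: [1,5]  [4,9]  [10,11]  [6,12]  [12,13]  [19,21]  [21,25]
[1,5] uncovered → point at 5; [10,11] uncovered → point at 11; [12,13] uncovered → point at 13; [19,21] uncovered → point at 21.
Points: 5, 11, 13, 21 (4 total).

5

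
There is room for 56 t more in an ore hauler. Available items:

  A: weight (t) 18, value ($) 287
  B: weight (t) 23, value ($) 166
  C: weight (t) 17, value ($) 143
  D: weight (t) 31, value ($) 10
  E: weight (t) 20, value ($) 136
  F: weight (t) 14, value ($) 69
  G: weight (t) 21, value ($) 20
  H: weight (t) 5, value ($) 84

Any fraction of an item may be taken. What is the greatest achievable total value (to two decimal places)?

629.48

Ratios (sorted): H 16.80, A 15.94, C 8.41, B 7.22, E 6.80, F 4.93, G 0.95, D 0.32
take H (5 @ 84); take A (18 @ 287); take C (17 @ 143); take 16/23 of B → 115.48. Capacity used 56/56.
Total value = 629.48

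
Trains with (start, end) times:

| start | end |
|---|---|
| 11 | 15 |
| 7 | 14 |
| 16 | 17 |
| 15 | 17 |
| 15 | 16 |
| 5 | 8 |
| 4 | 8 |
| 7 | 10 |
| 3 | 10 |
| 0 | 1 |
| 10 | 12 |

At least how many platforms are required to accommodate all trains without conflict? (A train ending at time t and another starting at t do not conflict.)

5

The answer is the maximum number of intervals overlapping at any instant.
Events (time:±→running): 0:+→1 1:-→0 3:+→1 4:+→2 5:+→3 7:+→4 7:+→5 … peak 5.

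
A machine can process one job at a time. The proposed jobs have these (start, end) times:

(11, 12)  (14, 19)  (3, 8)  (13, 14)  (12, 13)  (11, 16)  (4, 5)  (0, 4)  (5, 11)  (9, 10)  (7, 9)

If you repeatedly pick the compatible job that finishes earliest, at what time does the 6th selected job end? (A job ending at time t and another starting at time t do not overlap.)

Sort by end time and greedily take each interval whose start is ≥ the last chosen end.
By end time: (0,4), (4,5), (3,8), (7,9), (9,10), (5,11), (11,12), (12,13), (13,14), (11,16), (14,19).
Pick (0,4); next start ≥ 4 → (4,5); next start ≥ 5 → (7,9); next start ≥ 9 → (9,10); next start ≥ 10 → (11,12); next start ≥ 12 → (12,13); next start ≥ 13 → (13,14); next start ≥ 14 → (14,19).
Selected: (0,4) (4,5) (7,9) (9,10) (11,12) (12,13) (13,14) (14,19)

13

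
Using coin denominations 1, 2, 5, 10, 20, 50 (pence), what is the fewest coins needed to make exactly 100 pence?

2

Greedy: take as many of the largest coin as possible, then repeat with the remainder.
100 − 2×50→0
Total coins = 2 = 2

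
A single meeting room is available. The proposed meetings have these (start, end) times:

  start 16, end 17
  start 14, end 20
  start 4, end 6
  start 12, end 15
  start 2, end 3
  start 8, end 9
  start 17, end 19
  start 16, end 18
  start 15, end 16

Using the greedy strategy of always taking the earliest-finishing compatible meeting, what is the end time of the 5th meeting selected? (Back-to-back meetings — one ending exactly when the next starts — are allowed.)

16

By end time: (2,3), (4,6), (8,9), (12,15), (15,16), (16,17), (16,18), (17,19), (14,20).
Pick (2,3); next start ≥ 3 → (4,6); next start ≥ 6 → (8,9); next start ≥ 9 → (12,15); next start ≥ 15 → (15,16); next start ≥ 16 → (16,17); next start ≥ 17 → (17,19).
Selected: (2,3) (4,6) (8,9) (12,15) (15,16) (16,17) (17,19)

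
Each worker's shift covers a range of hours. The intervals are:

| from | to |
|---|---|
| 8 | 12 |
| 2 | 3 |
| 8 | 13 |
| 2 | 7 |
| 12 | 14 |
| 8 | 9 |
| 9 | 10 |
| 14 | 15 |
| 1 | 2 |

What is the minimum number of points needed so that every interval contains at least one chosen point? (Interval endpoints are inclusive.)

3

Sort by right endpoint; whenever an interval is uncovered, place a point at its right end.
By right end: [1,2]  [2,3]  [2,7]  [8,9]  [9,10]  [8,12]  [8,13]  [12,14]  [14,15]
[1,2] uncovered → point at 2; [8,9] uncovered → point at 9; [12,14] uncovered → point at 14.
Points: 2, 9, 14 (3 total).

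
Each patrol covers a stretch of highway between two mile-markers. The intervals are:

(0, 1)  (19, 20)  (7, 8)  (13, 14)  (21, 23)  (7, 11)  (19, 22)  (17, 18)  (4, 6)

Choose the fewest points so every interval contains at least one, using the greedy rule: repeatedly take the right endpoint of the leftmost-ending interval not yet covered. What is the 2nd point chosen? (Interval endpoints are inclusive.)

Sorted: [0,1] [4,6] [7,8] [7,11] [13,14] [17,18] [19,20] [19,22] [21,23]
{[0,1]} hit by 1; {[4,6]} hit by 6; {[7,8],[7,11]} hit by 8; {[13,14]} hit by 14; {[17,18]} hit by 18; {[19,20],[19,22]} hit by 20; {[21,23]} hit by 23.
Points: 1, 6, 8, 14, 18, 20, 23 (7 total).

6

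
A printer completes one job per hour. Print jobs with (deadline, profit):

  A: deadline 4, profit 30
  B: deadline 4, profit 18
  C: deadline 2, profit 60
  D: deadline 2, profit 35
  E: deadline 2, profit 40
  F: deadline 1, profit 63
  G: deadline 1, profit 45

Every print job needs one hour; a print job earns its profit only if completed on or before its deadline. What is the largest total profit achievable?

171

Sort by profit descending; place each in the latest free slot ≤ its deadline.
By profit: F(d1,63), C(d2,60), G(d1,45), E(d2,40), D(d2,35), A(d4,30), B(d4,18)
F→slot 1; C→slot 2; G skipped; E skipped; D skipped; A→slot 4; B→slot 3.
Profit = 63 + 60 + 18 + 30 = 171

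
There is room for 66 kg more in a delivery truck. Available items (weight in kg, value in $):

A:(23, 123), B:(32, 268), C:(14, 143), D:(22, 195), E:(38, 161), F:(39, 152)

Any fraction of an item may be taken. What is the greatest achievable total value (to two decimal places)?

Greedy by value/weight ratio, highest first.
Order: C (143/14=10.21) > D (195/22=8.86) > B (268/32=8.38) > A (123/23=5.35) > E (161/38=4.24) > F (152/39=3.90)
Fill: take C (14 @ 143) → take D (22 @ 195) → take 30/32 of B → 251.25; 66/66 used.
Total value = 589.25

589.25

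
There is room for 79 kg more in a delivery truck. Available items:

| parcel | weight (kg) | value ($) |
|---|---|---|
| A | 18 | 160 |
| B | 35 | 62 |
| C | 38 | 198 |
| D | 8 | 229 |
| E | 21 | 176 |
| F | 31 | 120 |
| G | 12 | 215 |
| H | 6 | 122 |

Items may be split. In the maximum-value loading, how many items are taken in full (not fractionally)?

5

Sort by value per unit weight and fill in that order.
Ratios (sorted): D 28.62, H 20.33, G 17.92, A 8.89, E 8.38, C 5.21, F 3.87, B 1.77
take D (8 @ 229); take H (6 @ 122); take G (12 @ 215); take A (18 @ 160); take E (21 @ 176); take 14/38 of C → 72.95. Capacity used 79/79.
5 item(s) taken whole; one partial (take 14/38 of C).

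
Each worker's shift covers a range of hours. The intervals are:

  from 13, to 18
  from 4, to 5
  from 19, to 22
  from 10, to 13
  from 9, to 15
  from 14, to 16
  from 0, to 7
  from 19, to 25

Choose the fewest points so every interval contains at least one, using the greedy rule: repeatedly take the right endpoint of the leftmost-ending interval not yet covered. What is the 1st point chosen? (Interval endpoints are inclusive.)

5

Process intervals by earliest right end; each time one isn't hit yet, stab at its right endpoint.
By right end: [4,5]  [0,7]  [10,13]  [9,15]  [14,16]  [13,18]  [19,22]  [19,25]
[4,5] uncovered → point at 5; [10,13] uncovered → point at 13; [14,16] uncovered → point at 16; [19,22] uncovered → point at 22.
Points: 5, 13, 16, 22 (4 total).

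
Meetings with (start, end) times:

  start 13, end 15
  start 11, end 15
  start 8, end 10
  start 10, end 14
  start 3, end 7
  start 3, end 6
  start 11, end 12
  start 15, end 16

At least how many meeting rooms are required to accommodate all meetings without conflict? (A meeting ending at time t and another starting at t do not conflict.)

3

starts: [3, 3, 8, 10, 11, 11, 13, 15]
ends:   [6, 7, 10, 12, 14, 15, 15, 16]
s3→1 s3→2 e6→1 e7→0 s8→1 e10→0 s10→1 s11→2 s11→3  — peak 3.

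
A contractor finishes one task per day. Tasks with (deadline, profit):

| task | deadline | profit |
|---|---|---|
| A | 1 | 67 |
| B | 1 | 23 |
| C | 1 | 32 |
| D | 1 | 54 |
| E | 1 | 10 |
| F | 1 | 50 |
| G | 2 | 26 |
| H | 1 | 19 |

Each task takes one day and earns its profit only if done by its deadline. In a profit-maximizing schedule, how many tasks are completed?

2

Profit order: A=67 D=54 F=50 C=32 G=26 B=23 H=19 E=10
Assign: A→slot 1, D skipped, F skipped, C skipped, G→slot 2, B skipped, H skipped, E skipped.
Slots: [1:A] [2:G]
2 of 8 scheduled.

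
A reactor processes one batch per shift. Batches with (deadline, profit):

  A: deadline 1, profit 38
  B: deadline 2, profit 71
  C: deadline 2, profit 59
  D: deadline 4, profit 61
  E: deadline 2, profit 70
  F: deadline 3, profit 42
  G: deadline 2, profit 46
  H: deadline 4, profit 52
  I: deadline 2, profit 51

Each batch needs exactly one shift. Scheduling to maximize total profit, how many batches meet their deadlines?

4

Sort by profit descending; place each in the latest free slot ≤ its deadline.
By profit: B(d2,71), E(d2,70), D(d4,61), C(d2,59), H(d4,52), I(d2,51), G(d2,46), F(d3,42), A(d1,38)
B→slot 2; E→slot 1; D→slot 4; C skipped; H→slot 3; I skipped; G skipped; F skipped; A skipped.
4 of 9 scheduled.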